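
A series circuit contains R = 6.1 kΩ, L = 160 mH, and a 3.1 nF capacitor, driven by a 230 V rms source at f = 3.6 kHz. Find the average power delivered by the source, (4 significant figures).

ω = 2πf = 22620 rad/s
X_L = ωL = 3619 Ω
X_C = 1/(ωC) = 14260 Ω
Net reactance X = X_L − X_C = -10640 Ω
Z = 6100 − j10640 Ω
|Z| = √(6100² + 10640²) = 12270 Ω
∠Z = arctan(-10640/6100) = -60.18°
I = V/|Z| = 18.75 mA
P = VI cos φ = 230 × 0.01875 × cos(-60.18°) = 2.145 W

2.145 W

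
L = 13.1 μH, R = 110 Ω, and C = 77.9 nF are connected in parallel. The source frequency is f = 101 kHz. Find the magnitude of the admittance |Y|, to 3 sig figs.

71.4 mS

ω = 2πf = 634600 rad/s
X_L = ωL = 8.31 Ω
X_C = 1/(ωC) = 20.2 Ω
Parallel: admittances add. Y = 1/R + 1/(jωL) + jωC
Y = (0.00909 − j0.0709) S
|Y| = 0.0714 S → |Z| = 1/|Y| = 14.0 Ω, ∠Z = −∠Y = 82.7°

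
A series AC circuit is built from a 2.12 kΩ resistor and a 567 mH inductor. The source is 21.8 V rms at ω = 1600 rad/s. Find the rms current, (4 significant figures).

X_L = ωL = 907.2 Ω
Z = 2120 + j907.2 Ω
|Z| = √(2120² + 907.2²) = 2306 Ω
I = V/|Z| = 21.8/2306 = 9.454 mA

9.454 mA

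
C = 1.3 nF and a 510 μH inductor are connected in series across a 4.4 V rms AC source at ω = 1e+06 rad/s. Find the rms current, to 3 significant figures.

17.0 mA

X_L = ωL = 510 Ω
X_C = 1/(ωC) = 769 Ω
Net reactance X = X_L − X_C = -259 Ω
Z = − j259 Ω
|Z| = √(0² + 259²) = 259 Ω
I = V/|Z| = 4.4/259 = 17.0 mA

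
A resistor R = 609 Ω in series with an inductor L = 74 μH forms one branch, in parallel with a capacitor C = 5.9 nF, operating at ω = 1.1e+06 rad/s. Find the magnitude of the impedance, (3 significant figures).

X_L = ωL = 81.4 Ω
X_C = 1/(ωC) = 154 Ω
Branch 1 (R+jX_L): Z₁ = 609 + j81.4 Ω, |Z₁| = 614 Ω
Branch 2 (−jX_C): Z₂ = −j154 Ω
Parallel: Z = Z₁Z₂/(Z₁+Z₂), |Z| = 154 Ω, ∠Z = -75.6°

154 Ω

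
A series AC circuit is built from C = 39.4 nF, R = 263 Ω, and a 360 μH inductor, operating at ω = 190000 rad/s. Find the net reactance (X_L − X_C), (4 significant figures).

-65.18 Ω

X_L = ωL = 68.40 Ω
X_C = 1/(ωC) = 133.6 Ω
X = 68.40 − 133.6 = -65.18 Ω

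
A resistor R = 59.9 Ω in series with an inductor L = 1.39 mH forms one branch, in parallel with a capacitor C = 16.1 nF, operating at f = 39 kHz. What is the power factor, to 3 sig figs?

ω = 2πf = 245000 rad/s
X_L = ωL = 341 Ω
X_C = 1/(ωC) = 253 Ω
Branch 1 (R+jX_L): Z₁ = 59.9 + j341 Ω, |Z₁| = 346 Ω
Branch 2 (−jX_C): Z₂ = −j253 Ω
Parallel: Z = Z₁Z₂/(Z₁+Z₂), |Z| = 829 Ω, ∠Z = -65.5°
cos φ = cos(-65.5°) = 0.415

0.415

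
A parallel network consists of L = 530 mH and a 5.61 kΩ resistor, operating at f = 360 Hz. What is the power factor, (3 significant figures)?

0.209

ω = 2πf = 2262 rad/s
X_L = ωL = 1200 Ω
Parallel: admittances add. Y = 1/R + 1/(jωL)
Y = (0.000178 − j0.000834) S
|Y| = 0.000853 S → |Z| = 1/|Y| = 1170 Ω, ∠Z = −∠Y = 77.9°
cos φ = cos(77.9°) = 0.209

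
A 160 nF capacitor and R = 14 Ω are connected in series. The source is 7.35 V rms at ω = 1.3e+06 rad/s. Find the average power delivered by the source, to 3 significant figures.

X_C = 1/(ωC) = 4.81 Ω
Z = 14.0 − j4.81 Ω
|Z| = √(14.0² + 4.81²) = 14.8 Ω
∠Z = arctan(-4.81/14.0) = -19.0°
I = V/|Z| = 497 mA
P = VI cos φ = 7.35 × 0.497 × cos(-19.0°) = 3.45 W

3.45 W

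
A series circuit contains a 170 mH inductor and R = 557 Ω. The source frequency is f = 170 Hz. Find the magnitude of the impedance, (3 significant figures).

ω = 2πf = 1068 rad/s
X_L = ωL = 182 Ω
Z = 557 + j182 Ω
|Z| = √(557² + 182²) = 586 Ω

586 Ω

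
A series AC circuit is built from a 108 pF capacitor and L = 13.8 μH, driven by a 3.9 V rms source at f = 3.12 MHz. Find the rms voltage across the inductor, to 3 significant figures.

ω = 2πf = 1.96e+07 rad/s
X_L = ωL = 271 Ω
X_C = 1/(ωC) = 472 Ω
Net reactance X = X_L − X_C = -202 Ω
Z = − j202 Ω
|Z| = √(0² + 202²) = 202 Ω
I = V/|Z| = 19.3 mA
V_L = I·|Z_L| = 0.0193 × 271 = 5.23 V

5.23 V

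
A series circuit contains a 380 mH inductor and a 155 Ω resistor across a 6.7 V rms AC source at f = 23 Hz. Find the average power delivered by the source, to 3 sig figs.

ω = 2πf = 144.5 rad/s
X_L = ωL = 54.9 Ω
Z = 155 + j54.9 Ω
|Z| = √(155² + 54.9²) = 164 Ω
∠Z = arctan(54.9/155) = 19.5°
I = V/|Z| = 40.7 mA
P = VI cos φ = 6.7 × 0.0407 × cos(19.5°) = 257 mW

257 mW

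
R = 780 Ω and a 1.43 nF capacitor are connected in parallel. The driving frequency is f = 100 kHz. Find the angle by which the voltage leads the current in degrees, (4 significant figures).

-35.02°

ω = 2πf = 628300 rad/s
X_C = 1/(ωC) = 1113 Ω
Parallel: admittances add. Y = 1/R + jωC
Y = (0.001282 + j0.0008985) S
|Y| = 0.001566 S → |Z| = 1/|Y| = 638.8 Ω, ∠Z = −∠Y = -35.02°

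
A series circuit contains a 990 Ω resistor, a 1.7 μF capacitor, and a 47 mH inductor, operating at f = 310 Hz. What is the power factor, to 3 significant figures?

0.978

ω = 2πf = 1948 rad/s
X_L = ωL = 91.5 Ω
X_C = 1/(ωC) = 302 Ω
Net reactance X = X_L − X_C = -210 Ω
Z = 990 − j210 Ω
|Z| = √(990² + 210²) = 1010 Ω
∠Z = arctan(-210/990) = -12.0°
cos φ = cos(-12.0°) = 0.978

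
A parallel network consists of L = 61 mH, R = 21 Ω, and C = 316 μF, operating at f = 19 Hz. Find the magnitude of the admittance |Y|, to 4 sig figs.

ω = 2πf = 119.4 rad/s
X_L = ωL = 7.282 Ω
X_C = 1/(ωC) = 26.51 Ω
Parallel: admittances add. Y = 1/R + 1/(jωL) + jωC
Y = (0.04762 − j0.09960) S
|Y| = 0.1104 S → |Z| = 1/|Y| = 9.058 Ω, ∠Z = −∠Y = 64.45°

110.4 mS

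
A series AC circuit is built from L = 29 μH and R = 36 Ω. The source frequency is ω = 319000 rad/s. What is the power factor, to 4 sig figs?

X_L = ωL = 9.251 Ω
Z = 36.00 + j9.251 Ω
|Z| = √(36.00² + 9.251²) = 37.17 Ω
∠Z = arctan(9.251/36.00) = 14.41°
cos φ = cos(14.41°) = 0.9685

0.9685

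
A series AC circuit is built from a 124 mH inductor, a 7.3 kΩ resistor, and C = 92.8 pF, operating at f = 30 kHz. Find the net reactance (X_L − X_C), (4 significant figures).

ω = 2πf = 188500 rad/s
X_L = ωL = 23370 Ω
X_C = 1/(ωC) = 57170 Ω
X = 23370 − 57170 = -33790 Ω

-33790 Ω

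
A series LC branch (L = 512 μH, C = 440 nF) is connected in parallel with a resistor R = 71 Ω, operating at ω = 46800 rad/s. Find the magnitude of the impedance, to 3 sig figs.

X_L = ωL = 24.0 Ω
X_C = 1/(ωC) = 48.6 Ω
Branch 1: Z₁ = R = 71.0 Ω
Branch 2 (series LC): Z₂ = j(X_L − X_C) = −j24.6 Ω
Parallel: Z = Z₁Z₂/(Z₁+Z₂), |Z| = 23.2 Ω, ∠Z = -70.9°

23.2 Ω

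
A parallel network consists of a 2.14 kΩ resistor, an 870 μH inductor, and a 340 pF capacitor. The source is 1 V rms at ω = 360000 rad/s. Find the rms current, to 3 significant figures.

3.11 mA

X_L = ωL = 313 Ω
X_C = 1/(ωC) = 8170 Ω
Parallel: admittances add. Y = 1/R + 1/(jωL) + jωC
Y = (0.000467 − j0.00307) S
|Y| = 0.00311 S → |Z| = 1/|Y| = 322 Ω, ∠Z = −∠Y = 81.3°
I = V/|Z| = 1/322 = 3.11 mA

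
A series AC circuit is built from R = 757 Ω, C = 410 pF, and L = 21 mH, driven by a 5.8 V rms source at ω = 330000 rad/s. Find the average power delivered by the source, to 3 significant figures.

32.4 mW

X_L = ωL = 6930 Ω
X_C = 1/(ωC) = 7390 Ω
Net reactance X = X_L − X_C = -461 Ω
Z = 757 − j461 Ω
|Z| = √(757² + 461²) = 886 Ω
∠Z = arctan(-461/757) = -31.3°
I = V/|Z| = 6.54 mA
P = VI cos φ = 5.8 × 0.00654 × cos(-31.3°) = 32.4 mW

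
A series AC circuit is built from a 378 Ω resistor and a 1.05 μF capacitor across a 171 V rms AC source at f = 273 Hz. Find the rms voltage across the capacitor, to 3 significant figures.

141 V

ω = 2πf = 1715 rad/s
X_C = 1/(ωC) = 555 Ω
Z = 378 − j555 Ω
|Z| = √(378² + 555²) = 672 Ω
I = V/|Z| = 255 mA
V_C = I·|Z_C| = 0.255 × 555 = 141 V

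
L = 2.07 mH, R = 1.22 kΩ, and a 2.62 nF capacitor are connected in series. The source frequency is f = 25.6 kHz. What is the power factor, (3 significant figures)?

0.513

ω = 2πf = 160800 rad/s
X_L = ωL = 333 Ω
X_C = 1/(ωC) = 2370 Ω
Net reactance X = X_L − X_C = -2040 Ω
Z = 1220 − j2040 Ω
|Z| = √(1220² + 2040²) = 2380 Ω
∠Z = arctan(-2040/1220) = -59.1°
cos φ = cos(-59.1°) = 0.513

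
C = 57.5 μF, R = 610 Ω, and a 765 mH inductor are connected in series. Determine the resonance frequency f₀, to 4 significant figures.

24.00 Hz

ω₀ = 1/√(LC) = 1/√(0.765 × 5.75e-05) = 150.8 rad/s
f₀ = ω₀/(2π) = 24.00 Hz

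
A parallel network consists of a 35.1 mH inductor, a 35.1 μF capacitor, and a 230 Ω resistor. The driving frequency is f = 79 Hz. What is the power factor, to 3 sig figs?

0.108

ω = 2πf = 496.4 rad/s
X_L = ωL = 17.4 Ω
X_C = 1/(ωC) = 57.4 Ω
Parallel: admittances add. Y = 1/R + 1/(jωL) + jωC
Y = (0.00435 − j0.0400) S
|Y| = 0.0402 S → |Z| = 1/|Y| = 24.9 Ω, ∠Z = −∠Y = 83.8°
cos φ = cos(83.8°) = 0.108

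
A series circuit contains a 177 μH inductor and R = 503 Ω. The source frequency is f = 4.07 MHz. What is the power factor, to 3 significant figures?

0.110

ω = 2πf = 2.557e+07 rad/s
X_L = ωL = 4530 Ω
Z = 503 + j4530 Ω
|Z| = √(503² + 4530²) = 4550 Ω
∠Z = arctan(4530/503) = 83.7°
cos φ = cos(83.7°) = 0.110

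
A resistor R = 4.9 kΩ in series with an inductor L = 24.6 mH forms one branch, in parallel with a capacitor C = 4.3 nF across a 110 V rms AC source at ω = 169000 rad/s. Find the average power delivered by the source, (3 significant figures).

1.44 W

X_L = ωL = 4160 Ω
X_C = 1/(ωC) = 1380 Ω
Branch 1 (R+jX_L): Z₁ = 4900 + j4160 Ω, |Z₁| = 6430 Ω
Branch 2 (−jX_C): Z₂ = −j1380 Ω
Parallel: Z = Z₁Z₂/(Z₁+Z₂), |Z| = 1570 Ω, ∠Z = -79.3°
I = V/|Z| = 70.1 mA
P = VI cos φ = 110 × 0.0701 × cos(-79.3°) = 1.44 W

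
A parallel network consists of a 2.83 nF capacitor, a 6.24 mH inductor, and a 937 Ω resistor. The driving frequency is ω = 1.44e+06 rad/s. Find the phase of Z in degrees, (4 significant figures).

X_L = ωL = 8986 Ω
X_C = 1/(ωC) = 245.4 Ω
Parallel: admittances add. Y = 1/R + 1/(jωL) + jωC
Y = (0.001067 + j0.003964) S
|Y| = 0.004105 S → |Z| = 1/|Y| = 243.6 Ω, ∠Z = −∠Y = -74.93°

-74.93°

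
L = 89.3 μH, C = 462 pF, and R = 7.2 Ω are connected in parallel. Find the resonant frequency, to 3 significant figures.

784 kHz

ω₀ = 1/√(LC) = 1/√(8.93e-05 × 4.62e-10) = 4.923e+06 rad/s
f₀ = ω₀/(2π) = 784 kHz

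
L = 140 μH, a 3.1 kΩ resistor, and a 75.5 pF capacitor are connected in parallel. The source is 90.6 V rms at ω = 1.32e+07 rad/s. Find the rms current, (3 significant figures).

50.6 mA

X_L = ωL = 1850 Ω
X_C = 1/(ωC) = 1000 Ω
Parallel: admittances add. Y = 1/R + 1/(jωL) + jωC
Y = (0.000323 + j0.000455) S
|Y| = 0.000558 S → |Z| = 1/|Y| = 1790 Ω, ∠Z = −∠Y = -54.7°
I = V/|Z| = 90.6/1790 = 50.6 mA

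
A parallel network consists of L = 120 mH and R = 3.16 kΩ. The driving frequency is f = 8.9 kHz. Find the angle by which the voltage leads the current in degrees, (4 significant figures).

ω = 2πf = 55920 rad/s
X_L = ωL = 6710 Ω
Parallel: admittances add. Y = 1/R + 1/(jωL)
Y = (0.0003165 − j0.0001490) S
|Y| = 0.0003498 S → |Z| = 1/|Y| = 2859 Ω, ∠Z = −∠Y = 25.22°

25.22°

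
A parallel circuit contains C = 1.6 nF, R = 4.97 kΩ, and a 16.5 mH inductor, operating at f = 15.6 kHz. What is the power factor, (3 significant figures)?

0.400

ω = 2πf = 98020 rad/s
X_L = ωL = 1620 Ω
X_C = 1/(ωC) = 6380 Ω
Parallel: admittances add. Y = 1/R + 1/(jωL) + jωC
Y = (0.000201 − j0.000461) S
|Y| = 0.000503 S → |Z| = 1/|Y| = 1990 Ω, ∠Z = −∠Y = 66.4°
cos φ = cos(66.4°) = 0.400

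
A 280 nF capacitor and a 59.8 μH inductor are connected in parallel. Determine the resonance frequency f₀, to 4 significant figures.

ω₀ = 1/√(LC) = 1/√(5.98e-05 × 2.8e-07) = 244400 rad/s
f₀ = ω₀/(2π) = 38.89 kHz

38.89 kHz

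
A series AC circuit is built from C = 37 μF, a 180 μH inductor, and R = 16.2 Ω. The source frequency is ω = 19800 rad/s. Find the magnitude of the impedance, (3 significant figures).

X_L = ωL = 3.56 Ω
X_C = 1/(ωC) = 1.37 Ω
Net reactance X = X_L − X_C = 2.20 Ω
Z = 16.2 + j2.20 Ω
|Z| = √(16.2² + 2.20²) = 16.3 Ω

16.3 Ω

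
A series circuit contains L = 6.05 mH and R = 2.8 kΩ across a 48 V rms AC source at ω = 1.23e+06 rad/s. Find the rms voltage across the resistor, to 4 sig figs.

X_L = ωL = 7442 Ω
Z = 2800 + j7442 Ω
|Z| = √(2800² + 7442²) = 7951 Ω
I = V/|Z| = 6.037 mA
V_R = I·|Z_R| = 0.006037 × 2800 = 16.90 V

16.90 V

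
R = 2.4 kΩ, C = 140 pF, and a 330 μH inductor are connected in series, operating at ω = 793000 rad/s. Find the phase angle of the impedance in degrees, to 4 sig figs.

X_L = ωL = 261.7 Ω
X_C = 1/(ωC) = 9007 Ω
Net reactance X = X_L − X_C = -8746 Ω
Z = 2400 − j8746 Ω
|Z| = √(2400² + 8746²) = 9069 Ω
∠Z = arctan(-8746/2400) = -74.65°

-74.65°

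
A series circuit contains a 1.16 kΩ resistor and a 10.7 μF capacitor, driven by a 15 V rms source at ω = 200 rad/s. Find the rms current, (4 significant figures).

X_C = 1/(ωC) = 467.3 Ω
Z = 1160 − j467.3 Ω
|Z| = √(1160² + 467.3²) = 1251 Ω
I = V/|Z| = 15/1251 = 11.99 mA

11.99 mA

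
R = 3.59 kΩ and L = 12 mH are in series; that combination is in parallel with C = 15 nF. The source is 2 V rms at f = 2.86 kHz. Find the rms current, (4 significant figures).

750.9 μA

ω = 2πf = 17970 rad/s
X_L = ωL = 215.6 Ω
X_C = 1/(ωC) = 3710 Ω
Branch 1 (R+jX_L): Z₁ = 3590 + j215.6 Ω, |Z₁| = 3596 Ω
Branch 2 (−jX_C): Z₂ = −j3710 Ω
Parallel: Z = Z₁Z₂/(Z₁+Z₂), |Z| = 2663 Ω, ∠Z = -42.34°
I = V/|Z| = 2/2663 = 750.9 μA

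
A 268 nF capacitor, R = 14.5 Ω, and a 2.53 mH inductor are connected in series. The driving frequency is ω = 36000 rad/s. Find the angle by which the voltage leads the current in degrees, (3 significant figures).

X_L = ωL = 91.1 Ω
X_C = 1/(ωC) = 104 Ω
Net reactance X = X_L − X_C = -12.6 Ω
Z = 14.5 − j12.6 Ω
|Z| = √(14.5² + 12.6²) = 19.2 Ω
∠Z = arctan(-12.6/14.5) = -40.9°

-40.9°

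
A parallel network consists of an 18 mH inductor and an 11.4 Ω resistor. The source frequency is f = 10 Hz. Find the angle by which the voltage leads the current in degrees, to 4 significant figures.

ω = 2πf = 62.83 rad/s
X_L = ωL = 1.131 Ω
Parallel: admittances add. Y = 1/R + 1/(jωL)
Y = (0.08772 − j0.8842) S
|Y| = 0.8885 S → |Z| = 1/|Y| = 1.125 Ω, ∠Z = −∠Y = 84.33°

84.33°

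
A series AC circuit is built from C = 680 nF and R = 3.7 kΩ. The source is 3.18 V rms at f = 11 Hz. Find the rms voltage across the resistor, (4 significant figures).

ω = 2πf = 69.12 rad/s
X_C = 1/(ωC) = 21280 Ω
Z = 3700 − j21280 Ω
|Z| = √(3700² + 21280²) = 21600 Ω
I = V/|Z| = 147.2 μA
V_R = I·|Z_R| = 0.0001472 × 3700 = 0.5448 V

0.5448 V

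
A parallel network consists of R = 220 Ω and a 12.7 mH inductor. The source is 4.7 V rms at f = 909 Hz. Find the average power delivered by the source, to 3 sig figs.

ω = 2πf = 5711 rad/s
X_L = ωL = 72.5 Ω
Parallel: admittances add. Y = 1/R + 1/(jωL)
Y = (0.00455 − j0.0138) S
|Y| = 0.0145 S → |Z| = 1/|Y| = 68.9 Ω, ∠Z = −∠Y = 71.8°
I = V/|Z| = 68.2 mA
P = VI cos φ = 4.7 × 0.0682 × cos(71.8°) = 100 mW

100 mW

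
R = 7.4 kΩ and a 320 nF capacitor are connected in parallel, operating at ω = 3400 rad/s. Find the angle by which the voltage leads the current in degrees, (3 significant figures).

X_C = 1/(ωC) = 919 Ω
Parallel: admittances add. Y = 1/R + jωC
Y = (0.000135 + j0.00109) S
|Y| = 0.00110 S → |Z| = 1/|Y| = 912 Ω, ∠Z = −∠Y = -82.9°

-82.9°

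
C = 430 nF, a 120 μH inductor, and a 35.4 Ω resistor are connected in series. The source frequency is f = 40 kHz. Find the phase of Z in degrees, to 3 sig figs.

ω = 2πf = 251300 rad/s
X_L = ωL = 30.2 Ω
X_C = 1/(ωC) = 9.25 Ω
Net reactance X = X_L − X_C = 20.9 Ω
Z = 35.4 + j20.9 Ω
|Z| = √(35.4² + 20.9²) = 41.1 Ω
∠Z = arctan(20.9/35.4) = 30.6°

30.6°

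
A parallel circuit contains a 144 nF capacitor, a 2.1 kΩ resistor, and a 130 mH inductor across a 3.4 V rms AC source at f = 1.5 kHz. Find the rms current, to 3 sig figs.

ω = 2πf = 9425 rad/s
X_L = ωL = 1230 Ω
X_C = 1/(ωC) = 737 Ω
Parallel: admittances add. Y = 1/R + 1/(jωL) + jωC
Y = (0.000476 + j0.000541) S
|Y| = 0.000721 S → |Z| = 1/|Y| = 1390 Ω, ∠Z = −∠Y = -48.6°
I = V/|Z| = 3.4/1390 = 2.45 mA

2.45 mA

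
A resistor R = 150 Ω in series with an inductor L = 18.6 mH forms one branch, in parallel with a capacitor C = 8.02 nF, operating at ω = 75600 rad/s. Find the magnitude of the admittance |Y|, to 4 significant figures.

X_L = ωL = 1406 Ω
X_C = 1/(ωC) = 1649 Ω
Branch 1 (R+jX_L): Z₁ = 150.0 + j1406 Ω, |Z₁| = 1414 Ω
Branch 2 (−jX_C): Z₂ = −j1649 Ω
Parallel: Z = Z₁Z₂/(Z₁+Z₂), |Z| = 8164 Ω, ∠Z = 52.24°
|Y| = 1/|Z| = 122.5 μS

122.5 μS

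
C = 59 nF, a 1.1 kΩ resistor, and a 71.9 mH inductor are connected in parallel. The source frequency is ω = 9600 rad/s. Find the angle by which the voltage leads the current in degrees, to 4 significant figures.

44.15°

X_L = ωL = 690.2 Ω
X_C = 1/(ωC) = 1766 Ω
Parallel: admittances add. Y = 1/R + 1/(jωL) + jωC
Y = (0.0009091 − j0.0008824) S
|Y| = 0.001267 S → |Z| = 1/|Y| = 789.3 Ω, ∠Z = −∠Y = 44.15°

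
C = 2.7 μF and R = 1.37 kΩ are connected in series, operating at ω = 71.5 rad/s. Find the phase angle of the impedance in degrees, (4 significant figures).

-75.19°

X_C = 1/(ωC) = 5180 Ω
Z = 1370 − j5180 Ω
|Z| = √(1370² + 5180²) = 5358 Ω
∠Z = arctan(-5180/1370) = -75.19°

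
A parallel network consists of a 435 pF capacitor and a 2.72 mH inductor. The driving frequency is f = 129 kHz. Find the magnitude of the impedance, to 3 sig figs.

ω = 2πf = 810500 rad/s
X_L = ωL = 2200 Ω
X_C = 1/(ωC) = 2840 Ω
Parallel: admittances add. Y = 1/(jωL) + jωC
Y = (0 − j0.000101) S
|Y| = 0.000101 S → |Z| = 1/|Y| = 9900 Ω, ∠Z = −∠Y = 90.0°

9900 Ω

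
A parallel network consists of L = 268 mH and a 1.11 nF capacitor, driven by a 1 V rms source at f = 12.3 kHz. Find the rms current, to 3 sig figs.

37.5 μA

ω = 2πf = 77280 rad/s
X_L = ωL = 20700 Ω
X_C = 1/(ωC) = 11700 Ω
Parallel: admittances add. Y = 1/(jωL) + jωC
Y = (0 + j3.75e-05) S
|Y| = 3.75e-05 S → |Z| = 1/|Y| = 26700 Ω, ∠Z = −∠Y = -90.0°
I = V/|Z| = 1/26700 = 37.5 μA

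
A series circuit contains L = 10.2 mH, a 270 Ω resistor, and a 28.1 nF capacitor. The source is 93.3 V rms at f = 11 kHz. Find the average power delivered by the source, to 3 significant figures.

21.6 W

ω = 2πf = 69120 rad/s
X_L = ωL = 705 Ω
X_C = 1/(ωC) = 515 Ω
Net reactance X = X_L − X_C = 190 Ω
Z = 270 + j190 Ω
|Z| = √(270² + 190²) = 330 Ω
∠Z = arctan(190/270) = 35.1°
I = V/|Z| = 283 mA
P = VI cos φ = 93.3 × 0.283 × cos(35.1°) = 21.6 W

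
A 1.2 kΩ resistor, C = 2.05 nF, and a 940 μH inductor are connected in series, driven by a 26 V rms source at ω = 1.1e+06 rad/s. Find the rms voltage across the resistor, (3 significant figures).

X_L = ωL = 1030 Ω
X_C = 1/(ωC) = 443 Ω
Net reactance X = X_L − X_C = 591 Ω
Z = 1200 + j591 Ω
|Z| = √(1200² + 591²) = 1340 Ω
I = V/|Z| = 19.4 mA
V_R = I·|Z_R| = 0.0194 × 1200 = 23.3 V

23.3 V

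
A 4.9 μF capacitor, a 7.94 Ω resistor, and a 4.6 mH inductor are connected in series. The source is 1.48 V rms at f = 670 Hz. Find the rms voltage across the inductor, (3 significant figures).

0.950 V

ω = 2πf = 4210 rad/s
X_L = ωL = 19.4 Ω
X_C = 1/(ωC) = 48.5 Ω
Net reactance X = X_L − X_C = -29.1 Ω
Z = 7.94 − j29.1 Ω
|Z| = √(7.94² + 29.1²) = 30.2 Ω
I = V/|Z| = 49.0 mA
V_L = I·|Z_L| = 0.0490 × 19.4 = 0.950 V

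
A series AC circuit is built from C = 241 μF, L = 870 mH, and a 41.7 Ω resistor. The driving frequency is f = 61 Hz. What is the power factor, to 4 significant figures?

ω = 2πf = 383.3 rad/s
X_L = ωL = 333.4 Ω
X_C = 1/(ωC) = 10.83 Ω
Net reactance X = X_L − X_C = 322.6 Ω
Z = 41.70 + j322.6 Ω
|Z| = √(41.70² + 322.6²) = 325.3 Ω
∠Z = arctan(322.6/41.70) = 82.64°
cos φ = cos(82.64°) = 0.1282

0.1282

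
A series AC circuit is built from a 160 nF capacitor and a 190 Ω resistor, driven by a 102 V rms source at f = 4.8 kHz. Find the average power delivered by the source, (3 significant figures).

25.0 W

ω = 2πf = 30160 rad/s
X_C = 1/(ωC) = 207 Ω
Z = 190 − j207 Ω
|Z| = √(190² + 207²) = 281 Ω
∠Z = arctan(-207/190) = -47.5°
I = V/|Z| = 363 mA
P = VI cos φ = 102 × 0.363 × cos(-47.5°) = 25.0 W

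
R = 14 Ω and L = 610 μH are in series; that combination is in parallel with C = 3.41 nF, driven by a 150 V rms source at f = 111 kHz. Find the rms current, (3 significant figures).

ω = 2πf = 697400 rad/s
X_L = ωL = 425 Ω
X_C = 1/(ωC) = 420 Ω
Branch 1 (R+jX_L): Z₁ = 14.0 + j425 Ω, |Z₁| = 426 Ω
Branch 2 (−jX_C): Z₂ = −j420 Ω
Parallel: Z = Z₁Z₂/(Z₁+Z₂), |Z| = 12100 Ω, ∠Z = -21.4°
I = V/|Z| = 150/12100 = 12.4 mA

12.4 mA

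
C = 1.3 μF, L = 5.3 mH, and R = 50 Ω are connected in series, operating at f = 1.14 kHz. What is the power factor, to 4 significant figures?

ω = 2πf = 7163 rad/s
X_L = ωL = 37.96 Ω
X_C = 1/(ωC) = 107.4 Ω
Net reactance X = X_L − X_C = -69.43 Ω
Z = 50.00 − j69.43 Ω
|Z| = √(50.00² + 69.43²) = 85.56 Ω
∠Z = arctan(-69.43/50.00) = -54.24°
cos φ = cos(-54.24°) = 0.5844

0.5844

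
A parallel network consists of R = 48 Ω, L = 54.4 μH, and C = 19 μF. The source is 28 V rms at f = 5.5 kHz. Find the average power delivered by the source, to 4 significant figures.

ω = 2πf = 34560 rad/s
X_L = ωL = 1.880 Ω
X_C = 1/(ωC) = 1.523 Ω
Parallel: admittances add. Y = 1/R + 1/(jωL) + jωC
Y = (0.02083 + j0.1247) S
|Y| = 0.1264 S → |Z| = 1/|Y| = 7.912 Ω, ∠Z = −∠Y = -80.51°
I = V/|Z| = 3.539 A
P = VI cos φ = 28 × 3.539 × cos(-80.51°) = 16.33 W

16.33 W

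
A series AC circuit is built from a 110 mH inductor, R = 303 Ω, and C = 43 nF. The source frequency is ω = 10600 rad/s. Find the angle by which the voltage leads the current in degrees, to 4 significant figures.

X_L = ωL = 1166 Ω
X_C = 1/(ωC) = 2194 Ω
Net reactance X = X_L − X_C = -1028 Ω
Z = 303.0 − j1028 Ω
|Z| = √(303.0² + 1028²) = 1072 Ω
∠Z = arctan(-1028/303.0) = -73.58°

-73.58°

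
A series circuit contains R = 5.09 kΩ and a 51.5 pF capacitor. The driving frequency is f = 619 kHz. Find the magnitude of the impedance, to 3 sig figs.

7130 Ω

ω = 2πf = 3.889e+06 rad/s
X_C = 1/(ωC) = 4990 Ω
Z = 5090 − j4990 Ω
|Z| = √(5090² + 4990²) = 7130 Ω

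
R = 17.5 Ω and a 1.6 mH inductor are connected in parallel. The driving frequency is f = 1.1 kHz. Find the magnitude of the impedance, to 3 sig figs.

ω = 2πf = 6912 rad/s
X_L = ωL = 11.1 Ω
Parallel: admittances add. Y = 1/R + 1/(jωL)
Y = (0.0571 − j0.0904) S
|Y| = 0.107 S → |Z| = 1/|Y| = 9.35 Ω, ∠Z = −∠Y = 57.7°

9.35 Ω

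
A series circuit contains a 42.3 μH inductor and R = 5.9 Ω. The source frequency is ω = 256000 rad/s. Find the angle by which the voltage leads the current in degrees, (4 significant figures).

X_L = ωL = 10.83 Ω
Z = 5.900 + j10.83 Ω
|Z| = √(5.900² + 10.83²) = 12.33 Ω
∠Z = arctan(10.83/5.900) = 61.42°

61.42°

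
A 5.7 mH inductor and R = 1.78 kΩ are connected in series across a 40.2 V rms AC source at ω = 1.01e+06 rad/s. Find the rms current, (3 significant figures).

6.67 mA

X_L = ωL = 5760 Ω
Z = 1780 + j5760 Ω
|Z| = √(1780² + 5760²) = 6030 Ω
I = V/|Z| = 40.2/6030 = 6.67 mA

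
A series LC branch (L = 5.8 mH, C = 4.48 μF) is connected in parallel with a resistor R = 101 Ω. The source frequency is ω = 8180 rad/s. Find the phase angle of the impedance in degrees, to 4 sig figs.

78.71°

X_L = ωL = 47.44 Ω
X_C = 1/(ωC) = 27.29 Ω
Branch 1: Z₁ = R = 101.0 Ω
Branch 2 (series LC): Z₂ = j(X_L − X_C) = j20.16 Ω
Parallel: Z = Z₁Z₂/(Z₁+Z₂), |Z| = 19.77 Ω, ∠Z = 78.71°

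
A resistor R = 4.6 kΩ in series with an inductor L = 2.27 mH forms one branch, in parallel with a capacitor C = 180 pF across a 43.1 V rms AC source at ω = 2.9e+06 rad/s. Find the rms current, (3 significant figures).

18.4 mA

X_L = ωL = 6580 Ω
X_C = 1/(ωC) = 1920 Ω
Branch 1 (R+jX_L): Z₁ = 4600 + j6580 Ω, |Z₁| = 8030 Ω
Branch 2 (−jX_C): Z₂ = −j1920 Ω
Parallel: Z = Z₁Z₂/(Z₁+Z₂), |Z| = 2350 Ω, ∠Z = -80.4°
I = V/|Z| = 43.1/2350 = 18.4 mA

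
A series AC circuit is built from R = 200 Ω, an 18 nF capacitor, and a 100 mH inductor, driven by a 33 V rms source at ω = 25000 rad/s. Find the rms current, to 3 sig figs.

X_L = ωL = 2500 Ω
X_C = 1/(ωC) = 2220 Ω
Net reactance X = X_L − X_C = 278 Ω
Z = 200 + j278 Ω
|Z| = √(200² + 278²) = 342 Ω
I = V/|Z| = 33/342 = 96.4 mA

96.4 mA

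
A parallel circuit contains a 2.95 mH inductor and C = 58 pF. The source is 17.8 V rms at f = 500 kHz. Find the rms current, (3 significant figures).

1.32 mA

ω = 2πf = 3.142e+06 rad/s
X_L = ωL = 9270 Ω
X_C = 1/(ωC) = 5490 Ω
Parallel: admittances add. Y = 1/(jωL) + jωC
Y = (0 + j7.43e-05) S
|Y| = 7.43e-05 S → |Z| = 1/|Y| = 13500 Ω, ∠Z = −∠Y = -90.0°
I = V/|Z| = 17.8/13500 = 1.32 mA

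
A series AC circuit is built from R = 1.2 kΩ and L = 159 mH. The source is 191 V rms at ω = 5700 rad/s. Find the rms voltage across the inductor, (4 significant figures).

115.1 V

X_L = ωL = 906.3 Ω
Z = 1200 + j906.3 Ω
|Z| = √(1200² + 906.3²) = 1504 Ω
I = V/|Z| = 127.0 mA
V_L = I·|Z_L| = 0.1270 × 906.3 = 115.1 V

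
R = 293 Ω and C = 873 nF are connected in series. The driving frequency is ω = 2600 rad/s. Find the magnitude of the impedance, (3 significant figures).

529 Ω

X_C = 1/(ωC) = 441 Ω
Z = 293 − j441 Ω
|Z| = √(293² + 441²) = 529 Ω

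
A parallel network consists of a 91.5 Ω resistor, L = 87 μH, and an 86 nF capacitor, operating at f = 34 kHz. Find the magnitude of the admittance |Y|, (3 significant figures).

37.1 mS

ω = 2πf = 213600 rad/s
X_L = ωL = 18.6 Ω
X_C = 1/(ωC) = 54.4 Ω
Parallel: admittances add. Y = 1/R + 1/(jωL) + jωC
Y = (0.0109 − j0.0354) S
|Y| = 0.0371 S → |Z| = 1/|Y| = 27.0 Ω, ∠Z = −∠Y = 72.9°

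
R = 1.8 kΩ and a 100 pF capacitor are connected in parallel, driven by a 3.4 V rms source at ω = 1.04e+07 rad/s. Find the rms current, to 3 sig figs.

4.01 mA

X_C = 1/(ωC) = 962 Ω
Parallel: admittances add. Y = 1/R + jωC
Y = (0.000556 + j0.00104) S
|Y| = 0.00118 S → |Z| = 1/|Y| = 848 Ω, ∠Z = −∠Y = -61.9°
I = V/|Z| = 3.4/848 = 4.01 mA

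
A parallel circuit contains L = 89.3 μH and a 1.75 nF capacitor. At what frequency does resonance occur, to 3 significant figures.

ω₀ = 1/√(LC) = 1/√(8.93e-05 × 1.75e-09) = 2.53e+06 rad/s
f₀ = ω₀/(2π) = 403 kHz

403 kHz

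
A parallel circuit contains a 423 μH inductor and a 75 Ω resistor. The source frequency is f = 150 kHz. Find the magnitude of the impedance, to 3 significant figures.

73.7 Ω

ω = 2πf = 942500 rad/s
X_L = ωL = 399 Ω
Parallel: admittances add. Y = 1/R + 1/(jωL)
Y = (0.0133 − j0.00251) S
|Y| = 0.0136 S → |Z| = 1/|Y| = 73.7 Ω, ∠Z = −∠Y = 10.7°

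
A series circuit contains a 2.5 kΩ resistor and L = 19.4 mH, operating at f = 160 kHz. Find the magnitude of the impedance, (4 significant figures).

ω = 2πf = 1.005e+06 rad/s
X_L = ωL = 19500 Ω
Z = 2500 + j19500 Ω
|Z| = √(2500² + 19500²) = 19660 Ω

19660 Ω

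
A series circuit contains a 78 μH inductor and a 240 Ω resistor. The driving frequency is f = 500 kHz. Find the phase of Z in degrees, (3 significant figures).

ω = 2πf = 3.142e+06 rad/s
X_L = ωL = 245 Ω
Z = 240 + j245 Ω
|Z| = √(240² + 245²) = 343 Ω
∠Z = arctan(245/240) = 45.6°

45.6°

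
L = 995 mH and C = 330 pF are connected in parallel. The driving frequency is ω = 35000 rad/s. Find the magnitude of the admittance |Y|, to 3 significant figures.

X_L = ωL = 34800 Ω
X_C = 1/(ωC) = 86600 Ω
Parallel: admittances add. Y = 1/(jωL) + jωC
Y = (0 − j1.72e-05) S
|Y| = 1.72e-05 S → |Z| = 1/|Y| = 58300 Ω, ∠Z = −∠Y = 90.0°

17.2 μS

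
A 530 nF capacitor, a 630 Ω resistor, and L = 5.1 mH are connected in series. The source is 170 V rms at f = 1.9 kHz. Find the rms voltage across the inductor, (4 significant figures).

16.24 V

ω = 2πf = 11940 rad/s
X_L = ωL = 60.88 Ω
X_C = 1/(ωC) = 158.0 Ω
Net reactance X = X_L − X_C = -97.16 Ω
Z = 630.0 − j97.16 Ω
|Z| = √(630.0² + 97.16²) = 637.4 Ω
I = V/|Z| = 266.7 mA
V_L = I·|Z_L| = 0.2667 × 60.88 = 16.24 V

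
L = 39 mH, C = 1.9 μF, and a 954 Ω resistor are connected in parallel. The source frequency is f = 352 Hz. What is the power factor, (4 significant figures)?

0.1404

ω = 2πf = 2212 rad/s
X_L = ωL = 86.26 Ω
X_C = 1/(ωC) = 238.0 Ω
Parallel: admittances add. Y = 1/R + 1/(jωL) + jωC
Y = (0.001048 − j0.007391) S
|Y| = 0.007465 S → |Z| = 1/|Y| = 134.0 Ω, ∠Z = −∠Y = 81.93°
cos φ = cos(81.93°) = 0.1404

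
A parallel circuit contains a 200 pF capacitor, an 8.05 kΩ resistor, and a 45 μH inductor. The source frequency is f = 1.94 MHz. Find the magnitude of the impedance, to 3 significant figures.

ω = 2πf = 1.219e+07 rad/s
X_L = ωL = 549 Ω
X_C = 1/(ωC) = 410 Ω
Parallel: admittances add. Y = 1/R + 1/(jωL) + jωC
Y = (0.000124 + j0.000615) S
|Y| = 0.000627 S → |Z| = 1/|Y| = 1590 Ω, ∠Z = −∠Y = -78.6°

1590 Ω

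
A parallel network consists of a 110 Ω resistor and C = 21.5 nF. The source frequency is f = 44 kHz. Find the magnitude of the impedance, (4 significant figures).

ω = 2πf = 276500 rad/s
X_C = 1/(ωC) = 168.2 Ω
Parallel: admittances add. Y = 1/R + jωC
Y = (0.009091 + j0.005944) S
|Y| = 0.01086 S → |Z| = 1/|Y| = 92.07 Ω, ∠Z = −∠Y = -33.18°

92.07 Ω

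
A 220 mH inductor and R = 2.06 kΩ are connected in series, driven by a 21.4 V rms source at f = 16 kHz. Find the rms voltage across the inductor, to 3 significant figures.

21.3 V

ω = 2πf = 100500 rad/s
X_L = ωL = 22100 Ω
Z = 2060 + j22100 Ω
|Z| = √(2060² + 22100²) = 22200 Ω
I = V/|Z| = 963 μA
V_L = I·|Z_L| = 0.000963 × 22100 = 21.3 V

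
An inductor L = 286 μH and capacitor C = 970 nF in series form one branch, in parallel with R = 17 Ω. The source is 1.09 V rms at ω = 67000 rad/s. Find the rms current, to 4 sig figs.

X_L = ωL = 19.16 Ω
X_C = 1/(ωC) = 15.39 Ω
Branch 1: Z₁ = R = 17.00 Ω
Branch 2 (series LC): Z₂ = j(X_L − X_C) = j3.775 Ω
Parallel: Z = Z₁Z₂/(Z₁+Z₂), |Z| = 3.685 Ω, ∠Z = 77.48°
I = V/|Z| = 1.09/3.685 = 295.8 mA

295.8 mA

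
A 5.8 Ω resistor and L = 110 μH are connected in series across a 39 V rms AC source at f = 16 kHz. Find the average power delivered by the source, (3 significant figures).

ω = 2πf = 100500 rad/s
X_L = ωL = 11.1 Ω
Z = 5.80 + j11.1 Ω
|Z| = √(5.80² + 11.1²) = 12.5 Ω
∠Z = arctan(11.1/5.80) = 62.3°
I = V/|Z| = 3.12 A
P = VI cos φ = 39 × 3.12 × cos(62.3°) = 56.6 W

56.6 W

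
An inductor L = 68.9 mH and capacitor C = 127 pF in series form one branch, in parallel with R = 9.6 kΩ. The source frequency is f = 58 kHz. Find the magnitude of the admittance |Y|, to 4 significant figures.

303.9 μS

ω = 2πf = 364400 rad/s
X_L = ωL = 25110 Ω
X_C = 1/(ωC) = 21610 Ω
Branch 1: Z₁ = R = 9600 Ω
Branch 2 (series LC): Z₂ = j(X_L − X_C) = j3502 Ω
Parallel: Z = Z₁Z₂/(Z₁+Z₂), |Z| = 3290 Ω, ∠Z = 69.96°
|Y| = 1/|Z| = 303.9 μS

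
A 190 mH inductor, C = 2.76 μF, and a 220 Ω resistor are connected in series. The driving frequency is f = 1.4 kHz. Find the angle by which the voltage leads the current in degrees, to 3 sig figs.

ω = 2πf = 8796 rad/s
X_L = ωL = 1670 Ω
X_C = 1/(ωC) = 41.2 Ω
Net reactance X = X_L − X_C = 1630 Ω
Z = 220 + j1630 Ω
|Z| = √(220² + 1630²) = 1640 Ω
∠Z = arctan(1630/220) = 82.3°

82.3°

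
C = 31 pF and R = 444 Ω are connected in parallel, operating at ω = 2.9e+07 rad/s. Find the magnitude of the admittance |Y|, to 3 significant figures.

2.43 mS

X_C = 1/(ωC) = 1110 Ω
Parallel: admittances add. Y = 1/R + jωC
Y = (0.00225 + j0.000899) S
|Y| = 0.00243 S → |Z| = 1/|Y| = 412 Ω, ∠Z = −∠Y = -21.8°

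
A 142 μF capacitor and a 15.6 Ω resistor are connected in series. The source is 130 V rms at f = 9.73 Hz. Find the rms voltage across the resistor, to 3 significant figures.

ω = 2πf = 61.14 rad/s
X_C = 1/(ωC) = 115 Ω
Z = 15.6 − j115 Ω
|Z| = √(15.6² + 115²) = 116 Ω
I = V/|Z| = 1.12 A
V_R = I·|Z_R| = 1.12 × 15.6 = 17.4 V

17.4 V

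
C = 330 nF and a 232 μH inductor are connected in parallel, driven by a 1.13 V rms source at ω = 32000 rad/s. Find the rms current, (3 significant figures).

140 mA

X_L = ωL = 7.42 Ω
X_C = 1/(ωC) = 94.7 Ω
Parallel: admittances add. Y = 1/(jωL) + jωC
Y = (0 − j0.124) S
|Y| = 0.124 S → |Z| = 1/|Y| = 8.06 Ω, ∠Z = −∠Y = 90.0°
I = V/|Z| = 1.13/8.06 = 140 mA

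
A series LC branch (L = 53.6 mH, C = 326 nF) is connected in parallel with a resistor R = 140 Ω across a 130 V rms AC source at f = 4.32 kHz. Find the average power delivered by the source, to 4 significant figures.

120.7 W

ω = 2πf = 27140 rad/s
X_L = ωL = 1455 Ω
X_C = 1/(ωC) = 113.0 Ω
Branch 1: Z₁ = R = 140.0 Ω
Branch 2 (series LC): Z₂ = j(X_L − X_C) = j1342 Ω
Parallel: Z = Z₁Z₂/(Z₁+Z₂), |Z| = 139.2 Ω, ∠Z = 5.956°
I = V/|Z| = 933.6 mA
P = VI cos φ = 130 × 0.9336 × cos(5.956°) = 120.7 W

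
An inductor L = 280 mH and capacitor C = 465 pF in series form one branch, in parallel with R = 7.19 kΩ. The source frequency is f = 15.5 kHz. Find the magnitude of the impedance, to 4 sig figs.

4207 Ω

ω = 2πf = 97390 rad/s
X_L = ωL = 27270 Ω
X_C = 1/(ωC) = 22080 Ω
Branch 1: Z₁ = R = 7190 Ω
Branch 2 (series LC): Z₂ = j(X_L − X_C) = j5187 Ω
Parallel: Z = Z₁Z₂/(Z₁+Z₂), |Z| = 4207 Ω, ∠Z = 54.19°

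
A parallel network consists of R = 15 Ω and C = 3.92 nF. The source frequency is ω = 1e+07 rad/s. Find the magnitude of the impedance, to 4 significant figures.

12.93 Ω

X_C = 1/(ωC) = 25.51 Ω
Parallel: admittances add. Y = 1/R + jωC
Y = (0.06667 + j0.03920) S
|Y| = 0.07734 S → |Z| = 1/|Y| = 12.93 Ω, ∠Z = −∠Y = -30.46°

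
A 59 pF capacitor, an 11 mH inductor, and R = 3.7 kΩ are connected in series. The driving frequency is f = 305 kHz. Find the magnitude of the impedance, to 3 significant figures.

12800 Ω

ω = 2πf = 1.916e+06 rad/s
X_L = ωL = 21100 Ω
X_C = 1/(ωC) = 8840 Ω
Net reactance X = X_L − X_C = 12200 Ω
Z = 3700 + j12200 Ω
|Z| = √(3700² + 12200²) = 12800 Ω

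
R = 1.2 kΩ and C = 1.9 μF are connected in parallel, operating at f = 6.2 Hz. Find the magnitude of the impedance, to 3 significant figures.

1200 Ω

ω = 2πf = 38.96 rad/s
X_C = 1/(ωC) = 13500 Ω
Parallel: admittances add. Y = 1/R + jωC
Y = (0.000833 + j7.4e-05) S
|Y| = 0.000837 S → |Z| = 1/|Y| = 1200 Ω, ∠Z = −∠Y = -5.08°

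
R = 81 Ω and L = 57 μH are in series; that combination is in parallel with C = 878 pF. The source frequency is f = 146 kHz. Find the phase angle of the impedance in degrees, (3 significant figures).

28.9°

ω = 2πf = 917300 rad/s
X_L = ωL = 52.3 Ω
X_C = 1/(ωC) = 1240 Ω
Branch 1 (R+jX_L): Z₁ = 81.0 + j52.3 Ω, |Z₁| = 96.4 Ω
Branch 2 (−jX_C): Z₂ = −j1240 Ω
Parallel: Z = Z₁Z₂/(Z₁+Z₂), |Z| = 100 Ω, ∠Z = 28.9°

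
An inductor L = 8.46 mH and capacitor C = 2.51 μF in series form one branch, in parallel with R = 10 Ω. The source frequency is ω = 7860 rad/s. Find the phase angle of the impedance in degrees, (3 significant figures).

32.3°

X_L = ωL = 66.5 Ω
X_C = 1/(ωC) = 50.7 Ω
Branch 1: Z₁ = R = 10.0 Ω
Branch 2 (series LC): Z₂ = j(X_L − X_C) = j15.8 Ω
Parallel: Z = Z₁Z₂/(Z₁+Z₂), |Z| = 8.45 Ω, ∠Z = 32.3°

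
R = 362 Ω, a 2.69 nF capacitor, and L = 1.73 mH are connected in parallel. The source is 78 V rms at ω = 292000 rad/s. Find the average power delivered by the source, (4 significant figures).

16.81 W

X_L = ωL = 505.2 Ω
X_C = 1/(ωC) = 1273 Ω
Parallel: admittances add. Y = 1/R + 1/(jωL) + jωC
Y = (0.002762 − j0.001194) S
|Y| = 0.003009 S → |Z| = 1/|Y| = 332.3 Ω, ∠Z = −∠Y = 23.38°
I = V/|Z| = 234.7 mA
P = VI cos φ = 78 × 0.2347 × cos(23.38°) = 16.81 W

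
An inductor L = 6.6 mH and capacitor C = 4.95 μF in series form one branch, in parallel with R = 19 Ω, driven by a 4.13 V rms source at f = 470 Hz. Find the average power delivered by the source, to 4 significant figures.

897.7 mW

ω = 2πf = 2953 rad/s
X_L = ωL = 19.49 Ω
X_C = 1/(ωC) = 68.41 Ω
Branch 1: Z₁ = R = 19.00 Ω
Branch 2 (series LC): Z₂ = j(X_L − X_C) = −j48.92 Ω
Parallel: Z = Z₁Z₂/(Z₁+Z₂), |Z| = 17.71 Ω, ∠Z = -21.23°
I = V/|Z| = 233.2 mA
P = VI cos φ = 4.13 × 0.2332 × cos(-21.23°) = 897.7 mW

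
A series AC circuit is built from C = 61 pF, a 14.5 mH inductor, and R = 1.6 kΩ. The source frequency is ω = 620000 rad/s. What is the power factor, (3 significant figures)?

0.0913

X_L = ωL = 8990 Ω
X_C = 1/(ωC) = 26400 Ω
Net reactance X = X_L − X_C = -17500 Ω
Z = 1600 − j17500 Ω
|Z| = √(1600² + 17500²) = 17500 Ω
∠Z = arctan(-17500/1600) = -84.8°
cos φ = cos(-84.8°) = 0.0913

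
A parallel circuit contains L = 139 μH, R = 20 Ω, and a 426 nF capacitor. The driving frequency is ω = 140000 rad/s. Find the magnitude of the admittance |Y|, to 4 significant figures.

X_L = ωL = 19.46 Ω
X_C = 1/(ωC) = 16.77 Ω
Parallel: admittances add. Y = 1/R + 1/(jωL) + jωC
Y = (0.05000 + j0.008253) S
|Y| = 0.05068 S → |Z| = 1/|Y| = 19.73 Ω, ∠Z = −∠Y = -9.372°

50.68 mS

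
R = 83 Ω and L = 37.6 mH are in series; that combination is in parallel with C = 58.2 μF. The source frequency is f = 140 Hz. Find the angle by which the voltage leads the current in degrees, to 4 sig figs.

ω = 2πf = 879.6 rad/s
X_L = ωL = 33.07 Ω
X_C = 1/(ωC) = 19.53 Ω
Branch 1 (R+jX_L): Z₁ = 83.00 + j33.07 Ω, |Z₁| = 89.35 Ω
Branch 2 (−jX_C): Z₂ = −j19.53 Ω
Parallel: Z = Z₁Z₂/(Z₁+Z₂), |Z| = 20.75 Ω, ∠Z = -77.54°

-77.54°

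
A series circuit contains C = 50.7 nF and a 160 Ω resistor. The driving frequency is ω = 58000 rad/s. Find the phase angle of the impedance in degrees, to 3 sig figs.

-64.8°

X_C = 1/(ωC) = 340 Ω
Z = 160 − j340 Ω
|Z| = √(160² + 340²) = 376 Ω
∠Z = arctan(-340/160) = -64.8°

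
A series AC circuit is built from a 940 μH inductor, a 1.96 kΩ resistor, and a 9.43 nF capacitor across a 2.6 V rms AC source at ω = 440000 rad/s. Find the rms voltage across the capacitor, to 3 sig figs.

0.318 V

X_L = ωL = 414 Ω
X_C = 1/(ωC) = 241 Ω
Net reactance X = X_L − X_C = 173 Ω
Z = 1960 + j173 Ω
|Z| = √(1960² + 173²) = 1970 Ω
I = V/|Z| = 1.32 mA
V_C = I·|Z_C| = 0.00132 × 241 = 0.318 V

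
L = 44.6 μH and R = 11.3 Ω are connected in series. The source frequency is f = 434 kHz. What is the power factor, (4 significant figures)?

ω = 2πf = 2.727e+06 rad/s
X_L = ωL = 121.6 Ω
Z = 11.30 + j121.6 Ω
|Z| = √(11.30² + 121.6²) = 122.1 Ω
∠Z = arctan(121.6/11.30) = 84.69°
cos φ = cos(84.69°) = 0.09251

0.09251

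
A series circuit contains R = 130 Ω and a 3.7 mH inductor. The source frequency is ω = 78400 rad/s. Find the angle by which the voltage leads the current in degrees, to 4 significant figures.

X_L = ωL = 290.1 Ω
Z = 130.0 + j290.1 Ω
|Z| = √(130.0² + 290.1²) = 317.9 Ω
∠Z = arctan(290.1/130.0) = 65.86°

65.86°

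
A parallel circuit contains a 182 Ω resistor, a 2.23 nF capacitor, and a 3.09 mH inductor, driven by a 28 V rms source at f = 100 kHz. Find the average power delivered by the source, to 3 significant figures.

4.31 W

ω = 2πf = 628300 rad/s
X_L = ωL = 1940 Ω
X_C = 1/(ωC) = 714 Ω
Parallel: admittances add. Y = 1/R + 1/(jωL) + jωC
Y = (0.00549 + j0.000886) S
|Y| = 0.00557 S → |Z| = 1/|Y| = 180 Ω, ∠Z = −∠Y = -9.16°
I = V/|Z| = 156 mA
P = VI cos φ = 28 × 0.156 × cos(-9.16°) = 4.31 W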